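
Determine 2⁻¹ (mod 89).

89 = 44·2 + 1
2 = 2·1 + 0
Back-substituting gives 2·45 ≡ 1 (mod 89).

45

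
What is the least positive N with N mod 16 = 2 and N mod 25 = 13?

Since 25·9 ≡ 1 (mod 16), take x = 13 + 25·((2−13)·9 mod 16) = 13 + 25·13 = 338.
Check: 338 mod 16 = 2, 338 mod 25 = 13.

338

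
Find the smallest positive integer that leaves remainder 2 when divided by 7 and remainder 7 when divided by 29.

Since 29·1 ≡ 1 (mod 7), take x = 7 + 29·((2−7)·1 mod 7) = 7 + 29·2 = 65.
Check: 65 mod 7 = 2, 65 mod 29 = 7.

65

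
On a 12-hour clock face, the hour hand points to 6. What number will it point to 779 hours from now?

5

779 mod 12 = 11 (since 64·12 = 768).
6 + 11 → 5 on a 12-hour dial.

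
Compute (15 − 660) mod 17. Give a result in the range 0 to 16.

1

660 = 38·17 + 14, so 660 mod 17 = 14.
(15 − 14) mod 17 = 1.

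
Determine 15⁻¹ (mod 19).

14

15·14 = 210 = 11·19 + 1, so 15⁻¹ ≡ 14 (mod 19).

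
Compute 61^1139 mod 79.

Square-and-reduce mod 79: 61^1≡61, 61^2≡8, 61^4≡64, 61^8≡67, 61^16≡65, 61^32≡38, 61^64≡22, 61^128≡10, 61^256≡21, 61^512≡46, 61^1024≡62.
1139 = 1 + 2 + 16 + 32 + 64 + 1024, so 61^1139 ≡ 61·8·65·38·22·62 ≡ 12 (mod 79).

12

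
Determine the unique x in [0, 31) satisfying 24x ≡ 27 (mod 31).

The inverse of 24 mod 31 is 22 (since 24·22 = 528 ≡ 1).
Multiplying both sides by 22: x ≡ 22·27 = 594 ≡ 5 (mod 31).

5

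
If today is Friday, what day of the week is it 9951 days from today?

Tuesday

9951 mod 7 = 4 (since 1421·7 = 9947).
Friday + 4 days → Tuesday.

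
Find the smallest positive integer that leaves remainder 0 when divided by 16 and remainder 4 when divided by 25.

304

x ≡ 0 (mod 16) gives x ∈ {0, 16, 32, 48, 64, 80, 96, 112, …}.
The first of these with x mod 25 = 4 is 304.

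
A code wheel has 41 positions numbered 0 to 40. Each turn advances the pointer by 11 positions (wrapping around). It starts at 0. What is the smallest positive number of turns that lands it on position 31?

The inverse of 11 mod 41 is 15 (since 11·15 = 165 ≡ 1).
So x ≡ 15·31 = 465 ≡ 14 (mod 41).

14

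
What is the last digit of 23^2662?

The units digit of 23^n cycles with period 4: 3, 9, 7, 1, …
2662 mod 4 = 2, so the last digit matches 3^2 = 9.

9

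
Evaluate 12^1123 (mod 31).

Square-and-reduce mod 31: 12^1≡12, 12^2≡20, 12^4≡28, 12^8≡9, 12^16≡19, 12^32≡20, 12^64≡28, 12^128≡9, 12^256≡19, 12^512≡20, 12^1024≡28.
1123 = 1 + 2 + 32 + 64 + 1024, so 12^1123 ≡ 12·20·20·28·28 ≡ 17 (mod 31).

17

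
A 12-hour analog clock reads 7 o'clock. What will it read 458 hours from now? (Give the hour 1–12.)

9

458 mod 12 = 2 (since 38·12 = 456).
7 + 2 → 9 on a 12-hour dial.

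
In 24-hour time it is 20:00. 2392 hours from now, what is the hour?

2392 = 99·24 + 16, so 2392 mod 24 = 16.
(20 + 16) mod 24 = 12.

12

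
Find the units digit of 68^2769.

8

Last digits of 8^n: 8, 4, 2, 6 (period 4).
2769 mod 4 = 1, so the last digit matches 8^1 = 8.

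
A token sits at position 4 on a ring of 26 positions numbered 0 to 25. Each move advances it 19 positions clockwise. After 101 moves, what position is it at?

101·19 = 1919.
1919 = 73·26 + 21, so 1919 mod 26 = 21.
(4 + 21) mod 26 = 25.

25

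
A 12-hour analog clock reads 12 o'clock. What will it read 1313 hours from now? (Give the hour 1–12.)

1313 mod 12 = 5 (since 109·12 = 1308).
12 + 5 → 5 on a 12-hour dial.

5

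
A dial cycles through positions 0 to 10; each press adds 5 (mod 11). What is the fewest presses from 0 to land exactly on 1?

5·9 = 45 = 4·11 + 1, so 5⁻¹ ≡ 9 (mod 11).

9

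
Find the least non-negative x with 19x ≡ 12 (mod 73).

16

The inverse of 19 mod 73 is 50 (since 19·50 = 950 ≡ 1).
Multiplying both sides by 50: x ≡ 50·12 = 600 ≡ 16 (mod 73).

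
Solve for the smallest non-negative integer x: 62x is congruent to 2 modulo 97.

72

62⁻¹ ≡ 36 (mod 97) because 62·36 = 2232 = 23·97 + 1.
Multiplying both sides by 36: x ≡ 36·2 = 72 ≡ 72 (mod 97).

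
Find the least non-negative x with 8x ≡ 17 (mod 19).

8⁻¹ ≡ 12 (mod 19) because 8·12 = 96 = 5·19 + 1.
Multiplying both sides by 12: x ≡ 12·17 = 204 ≡ 14 (mod 19).
Check: 8·14 = 112 = 5·19 + 17.

14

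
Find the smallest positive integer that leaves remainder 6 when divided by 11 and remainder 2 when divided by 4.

6

Since 4·3 ≡ 1 (mod 11), take x = 2 + 4·((6−2)·3 mod 11) = 2 + 4·1 = 6.
Check: 6 mod 11 = 6, 6 mod 4 = 2.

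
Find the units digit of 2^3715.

8

Last digits of 2^n: 2, 4, 8, 6 (period 4).
3715 mod 4 = 3, so the last digit matches 2^3 = 8.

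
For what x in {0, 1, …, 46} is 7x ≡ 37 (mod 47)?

7⁻¹ ≡ 27 (mod 47) because 7·27 = 189 = 4·47 + 1.
Multiplying both sides by 27: x ≡ 27·37 = 999 ≡ 12 (mod 47).

12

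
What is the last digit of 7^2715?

Powers of 7 mod 10 repeat with period 4: 7, 9, 3, 1.
2715 leaves remainder 3 on division by 4, so 7^2715 ends in 3.

3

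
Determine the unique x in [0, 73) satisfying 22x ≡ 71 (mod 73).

53

22⁻¹ ≡ 10 (mod 73) because 22·10 = 220 = 3·73 + 1.
So x ≡ 10·71 = 710 ≡ 53 (mod 73).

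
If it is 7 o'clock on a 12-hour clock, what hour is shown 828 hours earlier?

7

828 mod 12 = 0 (since 69·12 = 828).
7 − 0 → 7 on a 12-hour dial.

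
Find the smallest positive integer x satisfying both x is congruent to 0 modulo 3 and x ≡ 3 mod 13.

Since 13·1 ≡ 1 (mod 3), take x = 3 + 13·((0−3)·1 mod 3) = 3 + 13·0 = 3.
Check: 3 mod 3 = 0, 3 mod 13 = 3.

3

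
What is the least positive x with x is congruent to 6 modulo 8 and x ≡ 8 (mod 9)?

62

x ≡ 6 (mod 8) gives x ∈ {6, 14, 22, 30, 38, 46, 54, 62}.
The first of these with x mod 9 = 8 is 62.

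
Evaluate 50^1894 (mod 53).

By repeated squaring mod 53: 50^1≡50, 50^2≡9, 50^4≡28, 50^8≡42, 50^16≡15, 50^32≡13, 50^64≡10, 50^128≡47, 50^256≡36, 50^512≡24, 50^1024≡46.
Since 1894 = 2 + 4 + 32 + 64 + 256 + 512 + 1024 in binary, 50^1894 ≡ 9·28·13·10·36·24·46 ≡ 17 (mod 53).

17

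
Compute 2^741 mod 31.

2

Square-and-reduce mod 31: 2^1≡2, 2^2≡4, 2^4≡16, 2^8≡8, 2^16≡2, 2^32≡4, 2^64≡16, 2^128≡8, 2^256≡2, 2^512≡4.
741 = 1 + 4 + 32 + 64 + 128 + 512, so 2^741 ≡ 2·16·4·16·8·4 ≡ 2 (mod 31).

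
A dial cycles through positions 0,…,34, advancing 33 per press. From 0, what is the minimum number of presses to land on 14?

The inverse of 33 mod 35 is 17 (since 33·17 = 561 ≡ 1).
So x ≡ 17·14 = 238 ≡ 28 (mod 35).

28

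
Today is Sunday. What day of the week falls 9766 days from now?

Monday

9766 mod 7 = 1 (since 1395·7 = 9765).
Sunday + 1 day → Monday.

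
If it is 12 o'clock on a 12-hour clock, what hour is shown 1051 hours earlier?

5

1051 − 87·12 = 7, so 1051 ≡ 7 (mod 12).
12 − 7 → 5 on a 12-hour dial.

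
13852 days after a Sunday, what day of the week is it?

13852 = 1978·7 + 6, so 13852 mod 7 = 6.
Sunday + 6 days → Saturday.

Saturday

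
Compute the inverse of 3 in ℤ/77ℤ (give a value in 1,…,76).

77 = 25·3 + 2
3 = 1·2 + 1
2 = 2·1 + 0
Back-substituting gives 3·26 ≡ 1 (mod 77).

26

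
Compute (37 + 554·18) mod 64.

25

554·18 = 9972.
9972 − 155·64 = 52, so 9972 ≡ 52 (mod 64).
(37 + 52) mod 64 = 25.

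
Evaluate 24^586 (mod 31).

Successive squares of 24 mod 31: 24^1≡24, 24^2≡18, 24^4≡14, 24^8≡10, 24^16≡7, 24^32≡18, 24^64≡14, 24^128≡10, 24^256≡7, 24^512≡18.
586 = 2 + 8 + 64 + 512, so 24^586 ≡ 18·10·14·18 ≡ 7 (mod 31).

7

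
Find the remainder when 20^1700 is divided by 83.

30

Square-and-reduce mod 83: 20^1≡20, 20^2≡68, 20^4≡59, 20^8≡78, 20^16≡25, 20^32≡44, 20^64≡27, 20^128≡65, 20^256≡75, 20^512≡64, 20^1024≡29.
1700 = 4 + 32 + 128 + 512 + 1024, so 20^1700 ≡ 59·44·65·64·29 ≡ 30 (mod 83).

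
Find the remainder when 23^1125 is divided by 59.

37

Square-and-reduce mod 59: 23^1≡23, 23^2≡57, 23^4≡4, 23^8≡16, 23^16≡20, 23^32≡46, 23^64≡51, 23^128≡5, 23^256≡25, 23^512≡35, 23^1024≡45.
Since 1125 = 1 + 4 + 32 + 64 + 1024 in binary, 23^1125 ≡ 23·4·46·51·45 ≡ 37 (mod 59).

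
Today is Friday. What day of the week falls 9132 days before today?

Dividing 9132 by 7 gives quotient 1304 and remainder 4.
Friday − 4 days → Monday.

Monday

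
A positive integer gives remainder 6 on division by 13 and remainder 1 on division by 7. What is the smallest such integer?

71

x ≡ 1 (mod 7) gives x ∈ {1, 8, 15, 22, 29, 36, 43, 50, …}.
The first of these with x mod 13 = 6 is 71.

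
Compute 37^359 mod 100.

73

By repeated squaring mod 100: 37^1≡37, 37^2≡69, 37^4≡61, 37^8≡21, 37^16≡41, 37^32≡81, 37^64≡61, 37^128≡21, 37^256≡41.
359 = 1 + 2 + 4 + 32 + 64 + 256, so 37^359 ≡ 37·69·61·81·61·41 ≡ 73 (mod 100).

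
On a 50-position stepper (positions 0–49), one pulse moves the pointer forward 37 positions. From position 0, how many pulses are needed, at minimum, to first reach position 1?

23

37·23 = 851 = 17·50 + 1, so 37⁻¹ ≡ 23 (mod 50).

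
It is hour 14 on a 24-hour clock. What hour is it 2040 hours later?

14

2040 − 85·24 = 0, so 2040 ≡ 0 (mod 24).
(14 + 0) mod 24 = 14.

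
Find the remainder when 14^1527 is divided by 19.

12

Square-and-reduce mod 19: 14^1≡14, 14^2≡6, 14^4≡17, 14^8≡4, 14^16≡16, 14^32≡9, 14^64≡5, 14^128≡6, 14^256≡17, 14^512≡4, 14^1024≡16.
1527 = 1 + 2 + 4 + 16 + 32 + 64 + 128 + 256 + 1024, so 14^1527 ≡ 14·6·17·16·9·5·6·17·16 ≡ 12 (mod 19).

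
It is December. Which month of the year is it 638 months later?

February

638 mod 12 = 2 (since 53·12 = 636).
December + 2 months → February.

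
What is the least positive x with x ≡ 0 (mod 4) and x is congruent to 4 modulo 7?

x ≡ 0 (mod 4) gives x ∈ {0, 4}.
The first of these with x mod 7 = 4 is 4.

4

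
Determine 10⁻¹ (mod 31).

28

10·28 = 280 = 9·31 + 1, so 10⁻¹ ≡ 28 (mod 31).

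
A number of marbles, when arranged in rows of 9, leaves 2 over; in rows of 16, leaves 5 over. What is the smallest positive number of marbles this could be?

x ≡ 2 (mod 9) gives x ∈ {2, 11, 20, 29, 38, 47, 56, 65, …}.
The first of these with x mod 16 = 5 is 101.

101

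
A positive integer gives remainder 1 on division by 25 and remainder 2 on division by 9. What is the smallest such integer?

101

Since 9·14 ≡ 1 (mod 25), take x = 2 + 9·((1−2)·14 mod 25) = 2 + 9·11 = 101.
Check: 101 mod 25 = 1, 101 mod 9 = 2.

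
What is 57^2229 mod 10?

7

Last digits of 7^n: 7, 9, 3, 1 (period 4).
2229 mod 4 = 1, so the last digit matches 7^1 = 7.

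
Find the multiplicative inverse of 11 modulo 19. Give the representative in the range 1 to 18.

7

11·7 = 77 = 4·19 + 1, so 11⁻¹ ≡ 7 (mod 19).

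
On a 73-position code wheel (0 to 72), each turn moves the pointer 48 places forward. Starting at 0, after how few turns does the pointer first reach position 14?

The inverse of 48 mod 73 is 35 (since 48·35 = 1680 ≡ 1).
So x ≡ 35·14 = 490 ≡ 52 (mod 73).

52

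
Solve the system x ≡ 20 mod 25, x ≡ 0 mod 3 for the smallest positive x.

45

Since 3·17 ≡ 1 (mod 25), take x = 0 + 3·((20−0)·17 mod 25) = 0 + 3·15 = 45.
Check: 45 mod 25 = 20, 45 mod 3 = 0.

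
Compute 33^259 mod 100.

Successive squares of 33 mod 100: 33^1≡33, 33^2≡89, 33^4≡21, 33^8≡41, 33^16≡81, 33^32≡61, 33^64≡21, 33^128≡41, 33^256≡81.
Since 259 = 1 + 2 + 256 in binary, 33^259 ≡ 33·89·81 ≡ 97 (mod 100).

97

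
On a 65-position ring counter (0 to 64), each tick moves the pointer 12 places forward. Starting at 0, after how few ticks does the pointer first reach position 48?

The inverse of 12 mod 65 is 38 (since 12·38 = 456 ≡ 1).
Multiplying both sides by 38: x ≡ 38·48 = 1824 ≡ 4 (mod 65).

4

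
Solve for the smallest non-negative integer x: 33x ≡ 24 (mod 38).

18

33⁻¹ ≡ 15 (mod 38) because 33·15 = 495 = 13·38 + 1.
Multiplying both sides by 15: x ≡ 15·24 = 360 ≡ 18 (mod 38).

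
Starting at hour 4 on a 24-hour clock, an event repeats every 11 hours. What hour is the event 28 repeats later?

28·11 = 308.
Dividing 308 by 24 gives quotient 12 and remainder 20.
(4 + 20) mod 24 = 0.

0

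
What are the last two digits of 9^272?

By repeated squaring mod 100: 9^1≡9, 9^2≡81, 9^4≡61, 9^8≡21, 9^16≡41, 9^32≡81, 9^64≡61, 9^128≡21, 9^256≡41.
Since 272 = 16 + 256 in binary, 9^272 ≡ 41·41 ≡ 81 (mod 100).

81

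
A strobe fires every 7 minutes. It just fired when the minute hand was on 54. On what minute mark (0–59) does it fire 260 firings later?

14

260·7 = 1820.
1820 − 30·60 = 20, so 1820 ≡ 20 (mod 60).
(54 + 20) mod 60 = 14.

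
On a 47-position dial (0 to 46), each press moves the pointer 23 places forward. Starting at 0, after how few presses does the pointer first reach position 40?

14

The inverse of 23 mod 47 is 45 (since 23·45 = 1035 ≡ 1).
So x ≡ 45·40 = 1800 ≡ 14 (mod 47).
Check: 23·14 = 322 = 6·47 + 40.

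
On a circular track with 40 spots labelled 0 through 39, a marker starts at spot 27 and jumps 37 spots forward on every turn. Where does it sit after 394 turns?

394·37 = 14578.
Dividing 14578 by 40 gives quotient 364 and remainder 18.
(27 + 18) mod 40 = 5.

5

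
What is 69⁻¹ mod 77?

77 = 1·69 + 8
69 = 8·8 + 5
8 = 1·5 + 3
5 = 1·3 + 2
3 = 1·2 + 1
2 = 2·1 + 0
Back-substituting gives 69·48 ≡ 1 (mod 77).

48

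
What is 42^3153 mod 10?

2

Last digits of 2^n: 2, 4, 8, 6 (period 4).
3153 leaves remainder 1 on division by 4, so 42^3153 ends in 2.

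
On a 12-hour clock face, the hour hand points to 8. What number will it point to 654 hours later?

2

Dividing 654 by 12 gives quotient 54 and remainder 6.
8 + 6 → 2 on a 12-hour dial.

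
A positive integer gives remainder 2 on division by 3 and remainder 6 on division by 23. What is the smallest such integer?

x ≡ 2 (mod 3) gives x ∈ {2, 5, 8, 11, 14, 17, 20, 23, …}.
The first of these with x mod 23 = 6 is 29.

29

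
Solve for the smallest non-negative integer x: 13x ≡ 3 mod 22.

7

The inverse of 13 mod 22 is 17 (since 13·17 = 221 ≡ 1).
Multiplying both sides by 17: x ≡ 17·3 = 51 ≡ 7 (mod 22).
Check: 13·7 = 91 = 4·22 + 3.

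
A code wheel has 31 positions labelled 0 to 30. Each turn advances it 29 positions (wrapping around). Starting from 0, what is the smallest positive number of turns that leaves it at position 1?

29·15 = 435 = 14·31 + 1, so 29⁻¹ ≡ 15 (mod 31).

15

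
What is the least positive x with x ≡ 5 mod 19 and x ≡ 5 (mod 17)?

5

x ≡ 5 (mod 17) gives x ∈ {5}.
The first of these with x mod 19 = 5 is 5.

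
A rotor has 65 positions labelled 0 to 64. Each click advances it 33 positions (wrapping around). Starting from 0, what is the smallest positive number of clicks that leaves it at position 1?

65 = 1·33 + 32
33 = 1·32 + 1
32 = 32·1 + 0
Back-substituting gives 33·2 ≡ 1 (mod 65).

2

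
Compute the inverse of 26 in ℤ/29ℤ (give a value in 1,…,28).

29 = 1·26 + 3
26 = 8·3 + 2
3 = 1·2 + 1
2 = 2·1 + 0
Back-substituting gives 26·19 ≡ 1 (mod 29).

19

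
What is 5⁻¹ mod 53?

32

5·32 = 160 = 3·53 + 1, so 5⁻¹ ≡ 32 (mod 53).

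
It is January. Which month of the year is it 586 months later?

November

586 mod 12 = 10 (since 48·12 = 576).
January + 10 months → November.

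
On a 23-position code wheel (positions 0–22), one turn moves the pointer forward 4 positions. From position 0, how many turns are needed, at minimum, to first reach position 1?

4·6 = 24 = 1·23 + 1, so 4⁻¹ ≡ 6 (mod 23).

6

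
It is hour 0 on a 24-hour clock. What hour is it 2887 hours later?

2887 = 120·24 + 7, so 2887 mod 24 = 7.
(0 + 7) mod 24 = 7.

7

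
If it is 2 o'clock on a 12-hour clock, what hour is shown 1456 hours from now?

6

1456 = 121·12 + 4, so 1456 mod 12 = 4.
2 + 4 → 6 on a 12-hour dial.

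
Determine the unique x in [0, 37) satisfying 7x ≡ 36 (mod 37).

21

The inverse of 7 mod 37 is 16 (since 7·16 = 112 ≡ 1).
Multiplying both sides by 16: x ≡ 16·36 = 576 ≡ 21 (mod 37).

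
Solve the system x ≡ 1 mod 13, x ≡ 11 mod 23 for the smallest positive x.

287

x ≡ 1 (mod 13) gives x ∈ {1, 14, 27, 40, 53, 66, 79, 92, …}.
The first of these with x mod 23 = 11 is 287.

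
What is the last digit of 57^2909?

7

The units digit of 57^n cycles with period 4: 7, 9, 3, 1, …
2909 mod 4 = 1, so the last digit matches 7^1 = 7.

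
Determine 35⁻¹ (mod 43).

16

35·16 = 560 = 13·43 + 1, so 35⁻¹ ≡ 16 (mod 43).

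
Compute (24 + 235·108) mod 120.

235·108 = 25380.
25380 − 211·120 = 60, so 25380 ≡ 60 (mod 120).
(24 + 60) mod 120 = 84.

84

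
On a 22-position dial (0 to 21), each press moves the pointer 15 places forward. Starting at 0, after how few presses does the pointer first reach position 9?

The inverse of 15 mod 22 is 3 (since 15·3 = 45 ≡ 1).
Multiplying both sides by 3: x ≡ 3·9 = 27 ≡ 5 (mod 22).
Check: 15·5 = 75 = 3·22 + 9.

5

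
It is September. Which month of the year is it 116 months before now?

Dividing 116 by 12 gives quotient 9 and remainder 8.
September − 8 months → January.

January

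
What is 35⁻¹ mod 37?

18

37 = 1·35 + 2
35 = 17·2 + 1
2 = 2·1 + 0
Back-substituting gives 35·18 ≡ 1 (mod 37).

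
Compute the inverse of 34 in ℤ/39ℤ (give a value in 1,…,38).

34·31 = 1054 = 27·39 + 1, so 34⁻¹ ≡ 31 (mod 39).

31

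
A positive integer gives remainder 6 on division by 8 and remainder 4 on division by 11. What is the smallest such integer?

x ≡ 6 (mod 8) gives x ∈ {6, 14, 22, 30, 38, 46, 54, 62, …}.
The first of these with x mod 11 = 4 is 70.

70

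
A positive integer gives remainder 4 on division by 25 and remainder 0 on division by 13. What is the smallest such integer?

104

x ≡ 0 (mod 13) gives x ∈ {0, 13, 26, 39, 52, 65, 78, 91, …}.
The first of these with x mod 25 = 4 is 104.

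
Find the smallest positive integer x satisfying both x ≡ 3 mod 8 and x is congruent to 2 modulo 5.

x ≡ 2 (mod 5) gives x ∈ {2, 7, 12, 17, 22, 27}.
The first of these with x mod 8 = 3 is 27.

27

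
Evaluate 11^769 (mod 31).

Square-and-reduce mod 31: 11^1≡11, 11^2≡28, 11^4≡9, 11^8≡19, 11^16≡20, 11^32≡28, 11^64≡9, 11^128≡19, 11^256≡20, 11^512≡28.
Since 769 = 1 + 256 + 512 in binary, 11^769 ≡ 11·20·28 ≡ 22 (mod 31).

22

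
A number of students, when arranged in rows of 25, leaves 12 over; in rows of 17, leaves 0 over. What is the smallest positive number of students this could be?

187

x ≡ 0 (mod 17) gives x ∈ {0, 17, 34, 51, 68, 85, 102, 119, …}.
The first of these with x mod 25 = 12 is 187.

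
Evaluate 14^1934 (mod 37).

Square-and-reduce mod 37: 14^1≡14, 14^2≡11, 14^4≡10, 14^8≡26, 14^16≡10, 14^32≡26, 14^64≡10, 14^128≡26, 14^256≡10, 14^512≡26, 14^1024≡10.
1934 = 2 + 4 + 8 + 128 + 256 + 512 + 1024, so 14^1934 ≡ 11·10·26·26·10·26·10 ≡ 11 (mod 37).

11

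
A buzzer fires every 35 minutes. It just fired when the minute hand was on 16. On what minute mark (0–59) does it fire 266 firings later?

266·35 = 9310.
9310 = 155·60 + 10, so 9310 mod 60 = 10.
(16 + 10) mod 60 = 26.

26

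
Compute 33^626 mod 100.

Successive squares of 33 mod 100: 33^1≡33, 33^2≡89, 33^4≡21, 33^8≡41, 33^16≡81, 33^32≡61, 33^64≡21, 33^128≡41, 33^256≡81, 33^512≡61.
626 = 2 + 16 + 32 + 64 + 512, so 33^626 ≡ 89·81·61·21·61 ≡ 69 (mod 100).

69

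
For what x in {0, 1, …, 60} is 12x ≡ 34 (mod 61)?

13

12⁻¹ ≡ 56 (mod 61) because 12·56 = 672 = 11·61 + 1.
Multiplying both sides by 56: x ≡ 56·34 = 1904 ≡ 13 (mod 61).
Check: 12·13 = 156 = 2·61 + 34.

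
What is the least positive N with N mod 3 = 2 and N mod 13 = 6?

Since 13·1 ≡ 1 (mod 3), take x = 6 + 13·((2−6)·1 mod 3) = 6 + 13·2 = 32.
Check: 32 mod 3 = 2, 32 mod 13 = 6.

32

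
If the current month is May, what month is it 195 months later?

Dividing 195 by 12 gives quotient 16 and remainder 3.
May + 3 months → August.

August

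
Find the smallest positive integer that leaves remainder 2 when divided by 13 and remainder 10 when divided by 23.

171

x ≡ 2 (mod 13) gives x ∈ {2, 15, 28, 41, 54, 67, 80, 93, …}.
The first of these with x mod 23 = 10 is 171.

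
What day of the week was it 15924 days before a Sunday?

15924 = 2274·7 + 6, so 15924 mod 7 = 6.
Sunday − 6 days → Monday.

Monday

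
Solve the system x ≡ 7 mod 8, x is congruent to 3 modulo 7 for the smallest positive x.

31

x ≡ 3 (mod 7) gives x ∈ {3, 10, 17, 24, 31}.
The first of these with x mod 8 = 7 is 31.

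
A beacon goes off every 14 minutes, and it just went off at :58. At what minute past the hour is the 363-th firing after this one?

363·14 = 5082.
5082 mod 60 = 42 (since 84·60 = 5040).
(58 + 42) mod 60 = 40.

40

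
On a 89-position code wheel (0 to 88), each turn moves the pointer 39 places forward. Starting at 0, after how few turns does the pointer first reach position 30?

39⁻¹ ≡ 16 (mod 89) because 39·16 = 624 = 7·89 + 1.
So x ≡ 16·30 = 480 ≡ 35 (mod 89).

35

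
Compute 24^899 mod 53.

46

By repeated squaring mod 53: 24^1≡24, 24^2≡46, 24^4≡49, 24^8≡16, 24^16≡44, 24^32≡28, 24^64≡42, 24^128≡15, 24^256≡13, 24^512≡10.
Since 899 = 1 + 2 + 128 + 256 + 512 in binary, 24^899 ≡ 24·46·15·13·10 ≡ 46 (mod 53).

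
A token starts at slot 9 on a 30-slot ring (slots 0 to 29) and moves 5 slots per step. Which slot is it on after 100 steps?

100·5 = 500.
500 = 16·30 + 20, so 500 mod 30 = 20.
(9 + 20) mod 30 = 29.

29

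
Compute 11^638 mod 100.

81

By repeated squaring mod 100: 11^1≡11, 11^2≡21, 11^4≡41, 11^8≡81, 11^16≡61, 11^32≡21, 11^64≡41, 11^128≡81, 11^256≡61, 11^512≡21.
Since 638 = 2 + 4 + 8 + 16 + 32 + 64 + 512 in binary, 11^638 ≡ 21·41·81·61·21·41·21 ≡ 81 (mod 100).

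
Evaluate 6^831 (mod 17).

Successive squares of 6 mod 17: 6^1≡6, 6^2≡2, 6^4≡4, 6^8≡16, 6^16≡1, 6^32≡1, 6^64≡1, 6^128≡1, 6^256≡1, 6^512≡1.
831 = 1 + 2 + 4 + 8 + 16 + 32 + 256 + 512, so 6^831 ≡ 6·2·4·16·1·1·1·1 ≡ 3 (mod 17).

3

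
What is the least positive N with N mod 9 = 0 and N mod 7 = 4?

18

x ≡ 4 (mod 7) gives x ∈ {4, 11, 18}.
The first of these with x mod 9 = 0 is 18.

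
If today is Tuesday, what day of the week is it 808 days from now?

Friday

808 = 115·7 + 3, so 808 mod 7 = 3.
Tuesday + 3 days → Friday.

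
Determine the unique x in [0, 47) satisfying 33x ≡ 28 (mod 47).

45

The inverse of 33 mod 47 is 10 (since 33·10 = 330 ≡ 1).
So x ≡ 10·28 = 280 ≡ 45 (mod 47).
Check: 33·45 = 1485 = 31·47 + 28.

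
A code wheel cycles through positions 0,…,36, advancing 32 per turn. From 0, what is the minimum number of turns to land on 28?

24

32⁻¹ ≡ 22 (mod 37) because 32·22 = 704 = 19·37 + 1.
Multiplying both sides by 22: x ≡ 22·28 = 616 ≡ 24 (mod 37).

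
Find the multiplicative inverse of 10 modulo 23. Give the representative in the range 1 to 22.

23 = 2·10 + 3
10 = 3·3 + 1
3 = 3·1 + 0
Back-substituting gives 10·7 ≡ 1 (mod 23).

7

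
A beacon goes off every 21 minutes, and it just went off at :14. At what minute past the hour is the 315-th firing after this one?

315·21 = 6615.
6615 = 110·60 + 15, so 6615 mod 60 = 15.
(14 + 15) mod 60 = 29.

29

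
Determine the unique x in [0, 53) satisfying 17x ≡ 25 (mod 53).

The inverse of 17 mod 53 is 25 (since 17·25 = 425 ≡ 1).
Multiplying both sides by 25: x ≡ 25·25 = 625 ≡ 42 (mod 53).

42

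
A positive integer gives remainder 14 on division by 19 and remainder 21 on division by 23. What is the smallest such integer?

x ≡ 14 (mod 19) gives x ∈ {14, 33, 52, 71, 90}.
The first of these with x mod 23 = 21 is 90.

90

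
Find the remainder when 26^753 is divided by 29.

15

Successive squares of 26 mod 29: 26^1≡26, 26^2≡9, 26^4≡23, 26^8≡7, 26^16≡20, 26^32≡23, 26^64≡7, 26^128≡20, 26^256≡23, 26^512≡7.
753 = 1 + 16 + 32 + 64 + 128 + 512, so 26^753 ≡ 26·20·23·7·20·7 ≡ 15 (mod 29).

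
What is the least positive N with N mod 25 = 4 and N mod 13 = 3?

29

x ≡ 3 (mod 13) gives x ∈ {3, 16, 29}.
The first of these with x mod 25 = 4 is 29.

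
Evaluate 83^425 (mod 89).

Successive squares of 83 mod 89: 83^1≡83, 83^2≡36, 83^4≡50, 83^8≡8, 83^16≡64, 83^32≡2, 83^64≡4, 83^128≡16, 83^256≡78.
Since 425 = 1 + 8 + 32 + 128 + 256 in binary, 83^425 ≡ 83·8·2·16·78 ≡ 75 (mod 89).

75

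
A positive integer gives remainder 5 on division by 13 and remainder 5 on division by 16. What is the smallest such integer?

5

x ≡ 5 (mod 13) gives x ∈ {5}.
The first of these with x mod 16 = 5 is 5.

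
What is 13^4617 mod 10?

The units digit of 13^n cycles with period 4: 3, 9, 7, 1, …
4617 mod 4 = 1, so the last digit matches 3^1 = 3.

3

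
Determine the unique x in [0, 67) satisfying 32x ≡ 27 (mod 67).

32⁻¹ ≡ 44 (mod 67) because 32·44 = 1408 = 21·67 + 1.
So x ≡ 44·27 = 1188 ≡ 49 (mod 67).

49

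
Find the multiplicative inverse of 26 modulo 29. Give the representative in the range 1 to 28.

19

26·19 = 494 = 17·29 + 1, so 26⁻¹ ≡ 19 (mod 29).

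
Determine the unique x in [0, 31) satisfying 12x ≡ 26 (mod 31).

28

12⁻¹ ≡ 13 (mod 31) because 12·13 = 156 = 5·31 + 1.
Multiplying both sides by 13: x ≡ 13·26 = 338 ≡ 28 (mod 31).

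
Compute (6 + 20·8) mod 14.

20·8 = 160.
160 − 11·14 = 6, so 160 ≡ 6 (mod 14).
(6 + 6) mod 14 = 12.

12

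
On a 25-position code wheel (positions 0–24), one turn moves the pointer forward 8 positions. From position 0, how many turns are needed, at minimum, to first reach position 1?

25 = 3·8 + 1
8 = 8·1 + 0
Back-substituting gives 8·22 ≡ 1 (mod 25).

22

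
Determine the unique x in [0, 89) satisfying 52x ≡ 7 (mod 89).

84

52⁻¹ ≡ 12 (mod 89) because 52·12 = 624 = 7·89 + 1.
So x ≡ 12·7 = 84 ≡ 84 (mod 89).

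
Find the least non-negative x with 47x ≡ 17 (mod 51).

47⁻¹ ≡ 38 (mod 51) because 47·38 = 1786 = 35·51 + 1.
Multiplying both sides by 38: x ≡ 38·17 = 646 ≡ 34 (mod 51).
Check: 47·34 = 1598 = 31·51 + 17.

34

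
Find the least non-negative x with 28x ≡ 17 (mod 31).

28⁻¹ ≡ 10 (mod 31) because 28·10 = 280 = 9·31 + 1.
So x ≡ 10·17 = 170 ≡ 15 (mod 31).
Check: 28·15 = 420 = 13·31 + 17.

15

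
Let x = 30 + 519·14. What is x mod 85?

519·14 = 7266.
7266 − 85·85 = 41, so 7266 ≡ 41 (mod 85).
(30 + 41) mod 85 = 71.

71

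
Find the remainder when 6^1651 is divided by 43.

By repeated squaring mod 43: 6^1≡6, 6^2≡36, 6^4≡6, 6^8≡36, 6^16≡6, 6^32≡36, 6^64≡6, 6^128≡36, 6^256≡6, 6^512≡36, 6^1024≡6.
Since 1651 = 1 + 2 + 16 + 32 + 64 + 512 + 1024 in binary, 6^1651 ≡ 6·36·6·36·6·36·6 ≡ 6 (mod 43).

6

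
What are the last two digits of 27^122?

Successive squares of 27 mod 100: 27^1≡27, 27^2≡29, 27^4≡41, 27^8≡81, 27^16≡61, 27^32≡21, 27^64≡41.
122 = 2 + 8 + 16 + 32 + 64, so 27^122 ≡ 29·81·61·21·41 ≡ 29 (mod 100).

29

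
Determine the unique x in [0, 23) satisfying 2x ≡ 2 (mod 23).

1

The inverse of 2 mod 23 is 12 (since 2·12 = 24 ≡ 1).
So x ≡ 12·2 = 24 ≡ 1 (mod 23).
Check: 2·1 = 2 = 0·23 + 2.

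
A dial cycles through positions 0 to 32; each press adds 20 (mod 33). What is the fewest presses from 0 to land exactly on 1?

5

33 = 1·20 + 13
20 = 1·13 + 7
13 = 1·7 + 6
7 = 1·6 + 1
6 = 6·1 + 0
Back-substituting gives 20·5 ≡ 1 (mod 33).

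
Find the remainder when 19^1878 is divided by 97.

Successive squares of 19 mod 97: 19^1≡19, 19^2≡70, 19^4≡50, 19^8≡75, 19^16≡96, 19^32≡1, 19^64≡1, 19^128≡1, 19^256≡1, 19^512≡1, 19^1024≡1.
1878 = 2 + 4 + 16 + 64 + 256 + 512 + 1024, so 19^1878 ≡ 70·50·96·1·1·1·1 ≡ 89 (mod 97).

89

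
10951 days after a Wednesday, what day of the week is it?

10951 mod 7 = 3 (since 1564·7 = 10948).
Wednesday + 3 days → Saturday.

Saturday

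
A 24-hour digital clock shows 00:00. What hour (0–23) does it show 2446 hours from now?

2446 mod 24 = 22 (since 101·24 = 2424).
(0 + 22) mod 24 = 22.

22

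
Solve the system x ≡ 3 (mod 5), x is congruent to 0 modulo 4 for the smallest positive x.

x ≡ 0 (mod 4) gives x ∈ {0, 4, 8}.
The first of these with x mod 5 = 3 is 8.

8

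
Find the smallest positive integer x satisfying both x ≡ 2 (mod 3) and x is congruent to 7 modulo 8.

x ≡ 2 (mod 3) gives x ∈ {2, 5, 8, 11, 14, 17, 20, 23}.
The first of these with x mod 8 = 7 is 23.

23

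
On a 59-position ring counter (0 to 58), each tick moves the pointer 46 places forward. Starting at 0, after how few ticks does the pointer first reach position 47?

46⁻¹ ≡ 9 (mod 59) because 46·9 = 414 = 7·59 + 1.
So x ≡ 9·47 = 423 ≡ 10 (mod 59).

10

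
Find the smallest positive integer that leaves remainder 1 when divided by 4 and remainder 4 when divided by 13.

x ≡ 1 (mod 4) gives x ∈ {1, 5, 9, 13, 17}.
The first of these with x mod 13 = 4 is 17.

17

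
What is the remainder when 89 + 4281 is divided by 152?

114

Dividing 4281 by 152 gives quotient 28 and remainder 25.
(89 + 25) mod 152 = 114.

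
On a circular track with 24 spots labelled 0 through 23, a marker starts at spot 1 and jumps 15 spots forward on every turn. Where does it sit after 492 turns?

13

492·15 = 7380.
7380 mod 24 = 12 (since 307·24 = 7368).
(1 + 12) mod 24 = 13.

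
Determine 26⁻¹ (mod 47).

38

47 = 1·26 + 21
26 = 1·21 + 5
21 = 4·5 + 1
5 = 5·1 + 0
Back-substituting gives 26·38 ≡ 1 (mod 47).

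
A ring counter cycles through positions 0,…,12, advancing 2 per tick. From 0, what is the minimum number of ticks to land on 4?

The inverse of 2 mod 13 is 7 (since 2·7 = 14 ≡ 1).
So x ≡ 7·4 = 28 ≡ 2 (mod 13).
Check: 2·2 = 4 = 0·13 + 4.

2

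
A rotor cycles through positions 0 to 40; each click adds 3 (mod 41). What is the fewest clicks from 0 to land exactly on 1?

14

41 = 13·3 + 2
3 = 1·2 + 1
2 = 2·1 + 0
Back-substituting gives 3·14 ≡ 1 (mod 41).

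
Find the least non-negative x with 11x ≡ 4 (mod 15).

11⁻¹ ≡ 11 (mod 15) because 11·11 = 121 = 8·15 + 1.
Multiplying both sides by 11: x ≡ 11·4 = 44 ≡ 14 (mod 15).

14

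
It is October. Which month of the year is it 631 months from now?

May

631 − 52·12 = 7, so 631 ≡ 7 (mod 12).
October + 7 months → May.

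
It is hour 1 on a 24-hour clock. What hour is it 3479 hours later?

0

Dividing 3479 by 24 gives quotient 144 and remainder 23.
(1 + 23) mod 24 = 0.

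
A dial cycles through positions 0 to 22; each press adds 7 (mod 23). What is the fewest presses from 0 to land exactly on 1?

10

23 = 3·7 + 2
7 = 3·2 + 1
2 = 2·1 + 0
Back-substituting gives 7·10 ≡ 1 (mod 23).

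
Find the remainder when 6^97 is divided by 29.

Square-and-reduce mod 29: 6^1≡6, 6^2≡7, 6^4≡20, 6^8≡23, 6^16≡7, 6^32≡20, 6^64≡23.
97 = 1 + 32 + 64, so 6^97 ≡ 6·20·23 ≡ 5 (mod 29).

5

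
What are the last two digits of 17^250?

49

Successive squares of 17 mod 100: 17^1≡17, 17^2≡89, 17^4≡21, 17^8≡41, 17^16≡81, 17^32≡61, 17^64≡21, 17^128≡41.
Since 250 = 2 + 8 + 16 + 32 + 64 + 128 in binary, 17^250 ≡ 89·41·81·61·21·41 ≡ 49 (mod 100).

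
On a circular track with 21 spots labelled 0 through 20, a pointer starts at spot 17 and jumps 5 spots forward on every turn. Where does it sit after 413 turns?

413·5 = 2065.
2065 mod 21 = 7 (since 98·21 = 2058).
(17 + 7) mod 21 = 3.

3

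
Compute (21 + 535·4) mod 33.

535·4 = 2140.
2140 mod 33 = 28 (since 64·33 = 2112).
(21 + 28) mod 33 = 16.

16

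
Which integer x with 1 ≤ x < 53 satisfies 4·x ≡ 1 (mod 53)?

53 = 13·4 + 1
4 = 4·1 + 0
Back-substituting gives 4·40 ≡ 1 (mod 53).

40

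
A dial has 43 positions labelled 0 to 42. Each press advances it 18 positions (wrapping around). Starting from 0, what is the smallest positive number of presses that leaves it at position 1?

12

18·12 = 216 = 5·43 + 1, so 18⁻¹ ≡ 12 (mod 43).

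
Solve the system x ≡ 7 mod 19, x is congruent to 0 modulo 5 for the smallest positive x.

x ≡ 0 (mod 5) gives x ∈ {0, 5, 10, 15, 20, 25, 30, 35, …}.
The first of these with x mod 19 = 7 is 45.

45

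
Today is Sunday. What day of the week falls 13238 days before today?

Dividing 13238 by 7 gives quotient 1891 and remainder 1.
Sunday − 1 day → Saturday.

Saturday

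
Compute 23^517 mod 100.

Successive squares of 23 mod 100: 23^1≡23, 23^2≡29, 23^4≡41, 23^8≡81, 23^16≡61, 23^32≡21, 23^64≡41, 23^128≡81, 23^256≡61, 23^512≡21.
517 = 1 + 4 + 512, so 23^517 ≡ 23·41·21 ≡ 3 (mod 100).

3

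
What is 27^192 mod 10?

Last digits of 7^n: 7, 9, 3, 1 (period 4).
192 mod 4 = 0, so the last digit matches 7^4 = 1.

1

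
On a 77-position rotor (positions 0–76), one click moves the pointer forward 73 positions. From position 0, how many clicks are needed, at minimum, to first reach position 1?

19

77 = 1·73 + 4
73 = 18·4 + 1
4 = 4·1 + 0
Back-substituting gives 73·19 ≡ 1 (mod 77).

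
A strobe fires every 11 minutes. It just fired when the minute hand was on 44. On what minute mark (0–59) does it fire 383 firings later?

383·11 = 4213.
4213 − 70·60 = 13, so 4213 ≡ 13 (mod 60).
(44 + 13) mod 60 = 57.

57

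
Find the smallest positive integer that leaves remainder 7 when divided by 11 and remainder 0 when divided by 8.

40

Since 8·7 ≡ 1 (mod 11), take x = 0 + 8·((7−0)·7 mod 11) = 0 + 8·5 = 40.
Check: 40 mod 11 = 7, 40 mod 8 = 0.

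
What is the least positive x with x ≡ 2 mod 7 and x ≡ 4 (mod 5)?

9

Since 5·3 ≡ 1 (mod 7), take x = 4 + 5·((2−4)·3 mod 7) = 4 + 5·1 = 9.
Check: 9 mod 7 = 2, 9 mod 5 = 4.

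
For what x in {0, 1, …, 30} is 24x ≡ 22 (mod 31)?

19

24⁻¹ ≡ 22 (mod 31) because 24·22 = 528 = 17·31 + 1.
Multiplying both sides by 22: x ≡ 22·22 = 484 ≡ 19 (mod 31).
Check: 24·19 = 456 = 14·31 + 22.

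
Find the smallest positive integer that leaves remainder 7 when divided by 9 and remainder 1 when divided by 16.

97

Since 16·4 ≡ 1 (mod 9), take x = 1 + 16·((7−1)·4 mod 9) = 1 + 16·6 = 97.
Check: 97 mod 9 = 7, 97 mod 16 = 1.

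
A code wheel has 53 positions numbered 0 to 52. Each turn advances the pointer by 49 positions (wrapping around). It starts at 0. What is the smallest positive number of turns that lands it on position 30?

19

49⁻¹ ≡ 13 (mod 53) because 49·13 = 637 = 12·53 + 1.
Multiplying both sides by 13: x ≡ 13·30 = 390 ≡ 19 (mod 53).
Check: 49·19 = 931 = 17·53 + 30.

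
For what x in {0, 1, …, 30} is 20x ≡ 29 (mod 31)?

3

The inverse of 20 mod 31 is 14 (since 20·14 = 280 ≡ 1).
Multiplying both sides by 14: x ≡ 14·29 = 406 ≡ 3 (mod 31).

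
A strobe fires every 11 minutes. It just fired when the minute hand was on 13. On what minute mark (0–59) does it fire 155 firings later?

155·11 = 1705.
1705 mod 60 = 25 (since 28·60 = 1680).
(13 + 25) mod 60 = 38.

38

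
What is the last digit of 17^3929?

Last digits of 7^n: 7, 9, 3, 1 (period 4).
3929 leaves remainder 1 on division by 4, so 17^3929 ends in 7.

7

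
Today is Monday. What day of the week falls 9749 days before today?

Wednesday

Dividing 9749 by 7 gives quotient 1392 and remainder 5.
Monday − 5 days → Wednesday.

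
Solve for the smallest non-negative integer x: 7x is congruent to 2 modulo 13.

4

7⁻¹ ≡ 2 (mod 13) because 7·2 = 14 = 1·13 + 1.
So x ≡ 2·2 = 4 ≡ 4 (mod 13).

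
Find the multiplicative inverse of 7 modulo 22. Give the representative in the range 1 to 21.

19

7·19 = 133 = 6·22 + 1, so 7⁻¹ ≡ 19 (mod 22).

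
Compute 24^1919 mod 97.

93

Successive squares of 24 mod 97: 24^1≡24, 24^2≡91, 24^4≡36, 24^8≡35, 24^16≡61, 24^32≡35, 24^64≡61, 24^128≡35, 24^256≡61, 24^512≡35, 24^1024≡61.
1919 = 1 + 2 + 4 + 8 + 16 + 32 + 64 + 256 + 512 + 1024, so 24^1919 ≡ 24·91·36·35·61·35·61·61·35·61 ≡ 93 (mod 97).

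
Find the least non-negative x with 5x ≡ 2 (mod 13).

5⁻¹ ≡ 8 (mod 13) because 5·8 = 40 = 3·13 + 1.
Multiplying both sides by 8: x ≡ 8·2 = 16 ≡ 3 (mod 13).

3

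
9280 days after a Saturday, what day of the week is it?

9280 − 1325·7 = 5, so 9280 ≡ 5 (mod 7).
Saturday + 5 days → Thursday.

Thursday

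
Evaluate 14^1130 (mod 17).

8

Square-and-reduce mod 17: 14^1≡14, 14^2≡9, 14^4≡13, 14^8≡16, 14^16≡1, 14^32≡1, 14^64≡1, 14^128≡1, 14^256≡1, 14^512≡1, 14^1024≡1.
Since 1130 = 2 + 8 + 32 + 64 + 1024 in binary, 14^1130 ≡ 9·16·1·1·1 ≡ 8 (mod 17).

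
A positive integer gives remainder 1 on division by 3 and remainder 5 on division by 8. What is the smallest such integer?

13

Since 8·2 ≡ 1 (mod 3), take x = 5 + 8·((1−5)·2 mod 3) = 5 + 8·1 = 13.
Check: 13 mod 3 = 1, 13 mod 8 = 5.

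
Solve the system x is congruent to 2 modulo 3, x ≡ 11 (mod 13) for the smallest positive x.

x ≡ 2 (mod 3) gives x ∈ {2, 5, 8, 11}.
The first of these with x mod 13 = 11 is 11.

11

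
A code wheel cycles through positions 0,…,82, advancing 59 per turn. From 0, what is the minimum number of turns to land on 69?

59⁻¹ ≡ 38 (mod 83) because 59·38 = 2242 = 27·83 + 1.
So x ≡ 38·69 = 2622 ≡ 49 (mod 83).

49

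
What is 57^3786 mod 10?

The units digit of 57^n cycles with period 4: 7, 9, 3, 1, …
3786 mod 4 = 2, so the last digit matches 7^2 = 9.

9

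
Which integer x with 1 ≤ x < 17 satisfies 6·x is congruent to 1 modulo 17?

17 = 2·6 + 5
6 = 1·5 + 1
5 = 5·1 + 0
Back-substituting gives 6·3 ≡ 1 (mod 17).

3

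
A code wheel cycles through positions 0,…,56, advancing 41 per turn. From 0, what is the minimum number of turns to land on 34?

41⁻¹ ≡ 32 (mod 57) because 41·32 = 1312 = 23·57 + 1.
Multiplying both sides by 32: x ≡ 32·34 = 1088 ≡ 5 (mod 57).

5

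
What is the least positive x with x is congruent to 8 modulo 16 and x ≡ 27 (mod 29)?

56

x ≡ 8 (mod 16) gives x ∈ {8, 24, 40, 56}.
The first of these with x mod 29 = 27 is 56.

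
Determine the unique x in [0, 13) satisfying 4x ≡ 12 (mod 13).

4⁻¹ ≡ 10 (mod 13) because 4·10 = 40 = 3·13 + 1.
Multiplying both sides by 10: x ≡ 10·12 = 120 ≡ 3 (mod 13).

3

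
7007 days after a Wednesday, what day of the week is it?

Dividing 7007 by 7 gives quotient 1001 and remainder 0.
Wednesday + 0 days → Wednesday.

Wednesday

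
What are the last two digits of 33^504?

21

Square-and-reduce mod 100: 33^1≡33, 33^2≡89, 33^4≡21, 33^8≡41, 33^16≡81, 33^32≡61, 33^64≡21, 33^128≡41, 33^256≡81.
504 = 8 + 16 + 32 + 64 + 128 + 256, so 33^504 ≡ 41·81·61·21·41·81 ≡ 21 (mod 100).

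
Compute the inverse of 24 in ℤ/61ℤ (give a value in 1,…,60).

61 = 2·24 + 13
24 = 1·13 + 11
13 = 1·11 + 2
11 = 5·2 + 1
2 = 2·1 + 0
Back-substituting gives 24·28 ≡ 1 (mod 61).

28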